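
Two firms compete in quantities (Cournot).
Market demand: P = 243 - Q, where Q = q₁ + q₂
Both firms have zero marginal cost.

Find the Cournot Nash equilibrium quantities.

q₁* = q₂* = 81.0; P* = 81.0

Work:
Profit: π_i = P·q_i = (a - q_i - q_j)·q_i
FOC: ∂π_i/∂q_i = a - 2q_i - q_j = 0
Reaction function: q_i = (243 - q_j)/2
Symmetry: q* = 243/3 = 81.0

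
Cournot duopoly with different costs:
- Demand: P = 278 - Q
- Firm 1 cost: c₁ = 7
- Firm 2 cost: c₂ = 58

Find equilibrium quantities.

q₁* = 107.33, q₂* = 56.33

Work:
Reaction: q₁ = (278 - 7 - q₂)/2
Reaction: q₂ = (278 - 58 - q₁)/2
Solve simultaneously:
q₁* = (278 - 2×7 + 58)/3 = 107.33
q₂* = (278 - 2×58 + 7)/3 = 56.33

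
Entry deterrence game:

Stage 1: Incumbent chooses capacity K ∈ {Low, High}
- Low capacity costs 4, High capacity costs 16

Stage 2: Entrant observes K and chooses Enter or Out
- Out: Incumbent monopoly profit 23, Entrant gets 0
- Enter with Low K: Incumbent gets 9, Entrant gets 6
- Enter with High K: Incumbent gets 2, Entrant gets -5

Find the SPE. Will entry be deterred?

SPE: (High, Enter|Low, Out|High); Entry deterred. Incumbent net profit = 7

Work:
After Low K: Entrant enters (6 > 0)
After High K: Entrant stays out (-5 < 0)
Incumbent: Low → 9−4=5, High → 23−16=7
Incumbent chooses High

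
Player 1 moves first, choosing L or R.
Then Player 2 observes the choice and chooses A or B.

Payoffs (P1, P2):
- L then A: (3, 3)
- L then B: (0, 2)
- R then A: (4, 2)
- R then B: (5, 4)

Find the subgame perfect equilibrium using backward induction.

P1 plays R, P2 plays A after L and B after R; Payoff (5, 4)

Work:
Backward induction:
After L: P2 chooses A → P1 gets 3
After R: P2 chooses B → P1 gets 5
P1 chooses R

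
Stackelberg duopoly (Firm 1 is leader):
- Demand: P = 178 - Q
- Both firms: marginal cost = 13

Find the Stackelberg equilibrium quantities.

q₁* (leader) = 82.5, q₂* (follower) = 41.25

Work:
Follower's reaction: q₂ = (a - c - q₁)/2
Leader substitutes: π₁ = q₁·(a - q₁ - (a-c-q₁)/2 - c)
FOC: q₁* = (178 - 13)/2 = 82.50
Then: q₂* = (178 - 13 - 82.5)/2 = 41.25
Leader has first-mover advantage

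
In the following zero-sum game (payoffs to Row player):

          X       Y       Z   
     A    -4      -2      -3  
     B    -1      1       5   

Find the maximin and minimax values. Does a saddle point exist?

Maximin = -1, Minimax = -1, Saddle: True

Work:
Row minimums: [-4, -1] → maximin = -1
Column maximums: [-1, 1, 5] → minimax = -1
Saddle point exists! Game value = -1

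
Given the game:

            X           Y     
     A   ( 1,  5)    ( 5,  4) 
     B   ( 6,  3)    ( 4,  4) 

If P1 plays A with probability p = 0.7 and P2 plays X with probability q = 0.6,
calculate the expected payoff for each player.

E[P1] = 3.38, E[P2] = 4.24

Work:
E[P1] = p·q·π₁(A,X) + p·(1-q)·π₁(A,Y) + (1-p)·q·π₁(B,X) + (1-p)·(1-q)·π₁(B,Y)
= 0.7·0.6·1 + 0.7·0.4·5 + 0.3·0.6·6 + 0.3·0.4·4
= 3.38

E[P2] = 4.24 (similar calculation)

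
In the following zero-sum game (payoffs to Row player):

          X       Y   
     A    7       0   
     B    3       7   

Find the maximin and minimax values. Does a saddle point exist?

Maximin = 3, Minimax = 7, Saddle: False

Work:
Row minimums: [0, 3] → maximin = 3
Column maximums: [7, 7] → minimax = 7
No saddle point (maximin ≠ minimax). Mixed strategy needed.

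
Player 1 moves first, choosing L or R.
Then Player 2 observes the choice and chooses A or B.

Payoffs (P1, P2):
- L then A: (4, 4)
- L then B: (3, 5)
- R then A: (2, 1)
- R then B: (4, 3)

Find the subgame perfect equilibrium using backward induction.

P1 plays R, P2 plays B after L and B after R; Payoff (4, 3)

Work:
Backward induction:
After L: P2 chooses B → P1 gets 3
After R: P2 chooses B → P1 gets 4
P1 chooses R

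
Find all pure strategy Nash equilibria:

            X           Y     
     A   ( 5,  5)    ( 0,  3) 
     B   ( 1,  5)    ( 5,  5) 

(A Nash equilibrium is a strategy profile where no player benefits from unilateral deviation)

Nash equilibrium: (A, X), (B, Y)

Work:
Best responses:
  P1 vs X: payoffs [5, 1] → best response A (payoff 5)
  P1 vs Y: payoffs [0, 5] → best response B (payoff 5)
  P2 vs A: payoffs [5, 3] → best response X (payoff 5)
  P2 vs B: payoffs [5, 5] → best response X/Y (payoff 5)
Mutual best responses: (A,X), (B,Y) → Nash equilibria.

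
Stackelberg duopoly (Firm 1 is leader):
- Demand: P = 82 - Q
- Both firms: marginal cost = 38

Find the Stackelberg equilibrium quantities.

q₁* (leader) = 22.0, q₂* (follower) = 11.0

Work:
Follower's reaction: q₂ = (a - c - q₁)/2
Leader substitutes: π₁ = q₁·(a - q₁ - (a-c-q₁)/2 - c)
FOC: q₁* = (82 - 38)/2 = 22.00
Then: q₂* = (82 - 38 - 22.0)/2 = 11.00
Leader has first-mover advantage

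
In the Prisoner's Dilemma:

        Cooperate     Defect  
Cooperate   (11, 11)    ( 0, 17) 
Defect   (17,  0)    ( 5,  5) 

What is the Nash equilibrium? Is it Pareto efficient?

(Defect, Defect) is NE; not Pareto efficient

Work:
Defect dominates Cooperate for both players:
If P2 cooperates: Defect (17) > Cooperate (11)
If P2 defects: Defect (5) > Cooperate (0)
NE: (Defect, Defect) with payoff (5, 5)
But (Cooperate, Cooperate) = (11, 11) Pareto dominates (5, 5)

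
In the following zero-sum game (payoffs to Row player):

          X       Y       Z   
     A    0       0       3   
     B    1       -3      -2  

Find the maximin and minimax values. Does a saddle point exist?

Maximin = 0, Minimax = 0, Saddle: True

Work:
Row minimums: [0, -3] → maximin = 0
Column maximums: [1, 0, 3] → minimax = 0
Saddle point exists! Game value = 0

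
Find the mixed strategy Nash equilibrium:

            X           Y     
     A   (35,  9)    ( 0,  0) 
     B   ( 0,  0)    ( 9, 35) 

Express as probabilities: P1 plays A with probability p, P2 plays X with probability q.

p = 0.7955, q = 0.2045

Work:
Find probabilities that make opponent indifferent:
P2 chooses q to make P1 indifferent between A and B
P1 chooses p to make P2 indifferent between X and Y
Mixed NE: P1 plays (A: 0.7955, B: 0.2045), P2 plays (X: 0.2045, Y: 0.7955)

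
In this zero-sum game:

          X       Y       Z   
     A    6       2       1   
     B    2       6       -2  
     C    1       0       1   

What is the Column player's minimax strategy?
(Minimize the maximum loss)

Column should play Z, value = 1

Work:
Column player minimizes Row's maximum payoff:
Column X: max payoff to Row = 6
Column Y: max payoff to Row = 6
Column Z: max payoff to Row = 1
Minimum is 1, achieved by column Z.
Minimax strategy: Z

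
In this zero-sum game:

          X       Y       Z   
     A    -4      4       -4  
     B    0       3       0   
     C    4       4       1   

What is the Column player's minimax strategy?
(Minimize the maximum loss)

Column should play Z, value = 1

Work:
Column player minimizes Row's maximum payoff:
Column X: max payoff to Row = 4
Column Y: max payoff to Row = 4
Column Z: max payoff to Row = 1
Minimum is 1, achieved by column Z.
Minimax strategy: Z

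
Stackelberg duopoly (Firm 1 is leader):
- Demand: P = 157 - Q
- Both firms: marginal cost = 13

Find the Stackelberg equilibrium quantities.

q₁* (leader) = 72.0, q₂* (follower) = 36.0

Work:
Follower's reaction: q₂ = (a - c - q₁)/2
Leader substitutes: π₁ = q₁·(a - q₁ - (a-c-q₁)/2 - c)
FOC: q₁* = (157 - 13)/2 = 72.00
Then: q₂* = (157 - 13 - 72.0)/2 = 36.00
Leader has first-mover advantage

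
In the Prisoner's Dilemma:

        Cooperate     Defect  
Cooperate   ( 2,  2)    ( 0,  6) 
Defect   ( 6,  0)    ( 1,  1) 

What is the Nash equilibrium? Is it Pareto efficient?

(Defect, Defect) is NE; not Pareto efficient

Work:
Defect dominates Cooperate for both players:
If P2 cooperates: Defect (6) > Cooperate (2)
If P2 defects: Defect (1) > Cooperate (0)
NE: (Defect, Defect) with payoff (1, 1)
But (Cooperate, Cooperate) = (2, 2) Pareto dominates (1, 1)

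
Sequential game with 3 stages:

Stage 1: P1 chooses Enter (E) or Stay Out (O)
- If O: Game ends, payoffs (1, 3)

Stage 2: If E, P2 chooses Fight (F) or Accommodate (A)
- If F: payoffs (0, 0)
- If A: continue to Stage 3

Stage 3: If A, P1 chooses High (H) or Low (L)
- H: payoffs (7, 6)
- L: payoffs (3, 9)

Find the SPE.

SPE: (E, A, H); Outcome (7, 6)

Work:
Stage 3: P1 chooses H (7 vs 3)
Stage 2: P2: F->0, A->6 (anticipating H). Choose A
Stage 1: P1: O->1, E->7 (anticipating A, H). Choose E
SPE path: E -> A -> H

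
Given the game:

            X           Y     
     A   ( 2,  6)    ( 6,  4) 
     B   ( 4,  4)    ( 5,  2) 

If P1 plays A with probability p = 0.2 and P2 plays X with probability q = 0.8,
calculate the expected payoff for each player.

E[P1] = 3.92, E[P2] = 4.0

Work:
E[P1] = p·q·π₁(A,X) + p·(1-q)·π₁(A,Y) + (1-p)·q·π₁(B,X) + (1-p)·(1-q)·π₁(B,Y)
= 0.2·0.8·2 + 0.2·0.2·6 + 0.8·0.8·4 + 0.8·0.2·5
= 3.92

E[P2] = 4.0 (similar calculation)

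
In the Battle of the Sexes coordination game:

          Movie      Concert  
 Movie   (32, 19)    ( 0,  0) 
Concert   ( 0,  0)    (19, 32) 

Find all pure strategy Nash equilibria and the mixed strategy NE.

Pure NE: (Movie, Movie) and (Concert, Concert); Mixed NE: p = 0.6275, q = 0.3725

Work:
Check pure NE:
(Movie, Movie): (32, 19) - no unilateral deviation beneficial
(Concert, Concert): (19, 32) - no unilateral deviation beneficial
Mixed NE: P1 plays Movie with p = 0.6275, P2 plays Movie with q = 0.3725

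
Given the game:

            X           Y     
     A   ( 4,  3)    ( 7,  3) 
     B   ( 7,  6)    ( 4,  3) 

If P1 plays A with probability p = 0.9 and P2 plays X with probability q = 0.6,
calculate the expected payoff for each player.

E[P1] = 5.26, E[P2] = 3.18

Work:
E[P1] = p·q·π₁(A,X) + p·(1-q)·π₁(A,Y) + (1-p)·q·π₁(B,X) + (1-p)·(1-q)·π₁(B,Y)
= 0.9·0.6·4 + 0.9·0.4·7 + 0.1·0.6·7 + 0.1·0.4·4
= 5.26

E[P2] = 3.18 (similar calculation)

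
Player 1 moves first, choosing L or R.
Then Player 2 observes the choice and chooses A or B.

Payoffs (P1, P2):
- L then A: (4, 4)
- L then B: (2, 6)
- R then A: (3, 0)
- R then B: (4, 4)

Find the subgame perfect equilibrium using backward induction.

P1 plays R, P2 plays B after L and B after R; Payoff (4, 4)

Work:
Backward induction:
After L: P2 chooses B → P1 gets 2
After R: P2 chooses B → P1 gets 4
P1 chooses R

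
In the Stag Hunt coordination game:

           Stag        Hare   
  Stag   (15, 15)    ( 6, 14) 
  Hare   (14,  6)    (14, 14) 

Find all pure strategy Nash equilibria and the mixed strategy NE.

Pure NE: (Stag, Stag) and (Hare, Hare); Mixed NE: p = 0.8889, q = 0.8889

Work:
Check pure NE:
(Stag, Stag): (15, 15) - no unilateral deviation beneficial
(Hare, Hare): (14, 14) - no unilateral deviation beneficial
Mixed NE: P1 plays Stag with p = 0.8889, P2 plays Stag with q = 0.8889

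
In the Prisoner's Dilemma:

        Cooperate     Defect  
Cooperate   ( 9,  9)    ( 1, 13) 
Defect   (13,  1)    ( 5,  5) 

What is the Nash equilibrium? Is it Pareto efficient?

(Defect, Defect) is NE; not Pareto efficient

Work:
Defect dominates Cooperate for both players:
If P2 cooperates: Defect (13) > Cooperate (9)
If P2 defects: Defect (5) > Cooperate (1)
NE: (Defect, Defect) with payoff (5, 5)
But (Cooperate, Cooperate) = (9, 9) Pareto dominates (5, 5)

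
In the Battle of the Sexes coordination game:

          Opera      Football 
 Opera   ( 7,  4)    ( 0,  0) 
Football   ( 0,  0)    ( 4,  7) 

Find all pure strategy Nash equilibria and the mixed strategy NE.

Pure NE: (Opera, Opera) and (Football, Football); Mixed NE: p = 0.6364, q = 0.3636

Work:
Check pure NE:
(Opera, Opera): (7, 4) - no unilateral deviation beneficial
(Football, Football): (4, 7) - no unilateral deviation beneficial
Mixed NE: P1 plays Opera with p = 0.6364, P2 plays Opera with q = 0.3636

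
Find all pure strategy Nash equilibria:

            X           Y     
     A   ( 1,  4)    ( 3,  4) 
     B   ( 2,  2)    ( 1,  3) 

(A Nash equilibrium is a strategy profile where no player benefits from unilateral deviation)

Nash equilibrium: (A, Y)

Work:
Best responses:
  P1 vs X: payoffs [1, 2] → best response B (payoff 2)
  P1 vs Y: payoffs [3, 1] → best response A (payoff 3)
  P2 vs A: payoffs [4, 4] → best response X/Y (payoff 4)
  P2 vs B: payoffs [2, 3] → best response Y (payoff 3)
Mutual best responses: (A,Y) → Nash equilibria.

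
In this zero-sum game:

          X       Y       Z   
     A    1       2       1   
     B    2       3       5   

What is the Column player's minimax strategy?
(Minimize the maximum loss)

Column should play X, value = 2

Work:
Column player minimizes Row's maximum payoff:
Column X: max payoff to Row = 2
Column Y: max payoff to Row = 3
Column Z: max payoff to Row = 5
Minimum is 2, achieved by column X.
Minimax strategy: X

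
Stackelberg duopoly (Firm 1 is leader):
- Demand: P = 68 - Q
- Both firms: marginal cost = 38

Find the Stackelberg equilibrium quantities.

q₁* (leader) = 15.0, q₂* (follower) = 7.5

Work:
Follower's reaction: q₂ = (a - c - q₁)/2
Leader substitutes: π₁ = q₁·(a - q₁ - (a-c-q₁)/2 - c)
FOC: q₁* = (68 - 38)/2 = 15.00
Then: q₂* = (68 - 38 - 15.0)/2 = 7.50
Leader has first-mover advantage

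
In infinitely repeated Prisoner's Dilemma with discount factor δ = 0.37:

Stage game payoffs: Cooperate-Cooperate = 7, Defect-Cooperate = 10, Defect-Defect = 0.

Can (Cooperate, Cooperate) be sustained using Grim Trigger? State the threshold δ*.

δ* = 0.3; since δ = 0.37 ≥ 0.3, cooperation can be sustained

Work:
For Grim Trigger:
Cooperate forever: 7/(1-δ)
Defect then punished: 10 + 0·δ/(1-δ)
Need: 7/(1-δ) ≥ 10 + 0·δ/(1-δ)
Solving: δ ≥ (T-R)/(T-P) = (10-7)/(10-0) = 0.3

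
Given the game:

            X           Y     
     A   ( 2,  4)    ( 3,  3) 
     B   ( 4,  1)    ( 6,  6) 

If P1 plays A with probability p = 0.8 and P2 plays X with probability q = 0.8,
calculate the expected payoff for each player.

E[P1] = 2.64, E[P2] = 3.44

Work:
E[P1] = p·q·π₁(A,X) + p·(1-q)·π₁(A,Y) + (1-p)·q·π₁(B,X) + (1-p)·(1-q)·π₁(B,Y)
= 0.8·0.8·2 + 0.8·0.2·3 + 0.2·0.8·4 + 0.2·0.2·6
= 2.64

E[P2] = 3.44 (similar calculation)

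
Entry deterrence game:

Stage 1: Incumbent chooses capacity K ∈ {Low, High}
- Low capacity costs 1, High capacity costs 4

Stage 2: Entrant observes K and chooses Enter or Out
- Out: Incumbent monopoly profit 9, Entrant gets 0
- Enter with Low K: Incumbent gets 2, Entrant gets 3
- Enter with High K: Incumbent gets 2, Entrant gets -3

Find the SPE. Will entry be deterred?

SPE: (High, Enter|Low, Out|High); Entry deterred. Incumbent net profit = 5

Work:
After Low K: Entrant enters (3 > 0)
After High K: Entrant stays out (-3 < 0)
Incumbent: Low → 2−1=1, High → 9−4=5
Incumbent chooses High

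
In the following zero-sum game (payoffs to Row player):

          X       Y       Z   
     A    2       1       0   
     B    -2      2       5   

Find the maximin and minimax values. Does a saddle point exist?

Maximin = 0, Minimax = 2, Saddle: False

Work:
Row minimums: [0, -2] → maximin = 0
Column maximums: [2, 2, 5] → minimax = 2
No saddle point (maximin ≠ minimax). Mixed strategy needed.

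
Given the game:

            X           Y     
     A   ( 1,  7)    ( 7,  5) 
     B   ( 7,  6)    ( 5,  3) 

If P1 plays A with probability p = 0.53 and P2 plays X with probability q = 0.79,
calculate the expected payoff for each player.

E[P1] = 4.2904, E[P2] = 6.0113

Work:
E[P1] = p·q·π₁(A,X) + p·(1-q)·π₁(A,Y) + (1-p)·q·π₁(B,X) + (1-p)·(1-q)·π₁(B,Y)
= 0.53·0.79·1 + 0.53·0.21·7 + 0.47·0.79·7 + 0.47·0.21·5
= 4.2904

E[P2] = 6.0113 (similar calculation)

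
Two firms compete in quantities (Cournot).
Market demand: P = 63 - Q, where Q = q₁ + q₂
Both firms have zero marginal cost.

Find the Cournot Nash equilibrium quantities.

q₁* = q₂* = 21.0; P* = 21.0

Work:
Profit: π_i = P·q_i = (a - q_i - q_j)·q_i
FOC: ∂π_i/∂q_i = a - 2q_i - q_j = 0
Reaction function: q_i = (63 - q_j)/2
Symmetry: q* = 63/3 = 21.0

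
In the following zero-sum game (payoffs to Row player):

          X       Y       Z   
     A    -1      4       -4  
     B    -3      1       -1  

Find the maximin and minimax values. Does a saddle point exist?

Maximin = -3, Minimax = -1, Saddle: False

Work:
Row minimums: [-4, -3] → maximin = -3
Column maximums: [-1, 4, -1] → minimax = -1
No saddle point (maximin ≠ minimax). Mixed strategy needed.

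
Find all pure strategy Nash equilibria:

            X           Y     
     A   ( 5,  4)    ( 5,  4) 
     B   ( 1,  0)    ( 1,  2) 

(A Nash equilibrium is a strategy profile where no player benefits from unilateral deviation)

Nash equilibrium: (A, X), (A, Y)

Work:
Best responses:
  P1 vs X: payoffs [5, 1] → best response A (payoff 5)
  P1 vs Y: payoffs [5, 1] → best response A (payoff 5)
  P2 vs A: payoffs [4, 4] → best response X/Y (payoff 4)
  P2 vs B: payoffs [0, 2] → best response Y (payoff 2)
Mutual best responses: (A,X), (A,Y) → Nash equilibria.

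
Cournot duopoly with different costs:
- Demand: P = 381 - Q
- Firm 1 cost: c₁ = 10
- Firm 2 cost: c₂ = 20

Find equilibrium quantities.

q₁* = 127.0, q₂* = 117.0

Work:
Reaction: q₁ = (381 - 10 - q₂)/2
Reaction: q₂ = (381 - 20 - q₁)/2
Solve simultaneously:
q₁* = (381 - 2×10 + 20)/3 = 127.0
q₂* = (381 - 2×20 + 10)/3 = 117.0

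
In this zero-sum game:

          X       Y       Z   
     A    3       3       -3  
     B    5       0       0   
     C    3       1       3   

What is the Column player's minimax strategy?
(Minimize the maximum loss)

Column should play Y or Z (all achieve the minimum), value = 3

Work:
Column player minimizes Row's maximum payoff:
Column X: max payoff to Row = 5
Column Y: max payoff to Row = 3
Column Z: max payoff to Row = 3
Minimum is 3, achieved by columns Y, Z (tied).
Each of Y or Z is a minimax strategy.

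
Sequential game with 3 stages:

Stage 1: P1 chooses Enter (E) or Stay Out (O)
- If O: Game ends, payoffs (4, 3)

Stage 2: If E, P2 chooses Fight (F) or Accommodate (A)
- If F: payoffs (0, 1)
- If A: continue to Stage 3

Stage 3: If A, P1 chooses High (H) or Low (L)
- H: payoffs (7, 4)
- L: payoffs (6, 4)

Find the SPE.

SPE: (E, A, H); Outcome (7, 4)

Work:
Stage 3: P1 chooses H (7 vs 6)
Stage 2: P2: F->1, A->4 (anticipating H). Choose A
Stage 1: P1: O->4, E->7 (anticipating A, H). Choose E
SPE path: E -> A -> H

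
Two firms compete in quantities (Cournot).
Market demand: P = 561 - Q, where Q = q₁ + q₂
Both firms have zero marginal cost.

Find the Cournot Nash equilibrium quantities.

q₁* = q₂* = 187.0; P* = 187.0

Work:
Profit: π_i = P·q_i = (a - q_i - q_j)·q_i
FOC: ∂π_i/∂q_i = a - 2q_i - q_j = 0
Reaction function: q_i = (561 - q_j)/2
Symmetry: q* = 561/3 = 187.0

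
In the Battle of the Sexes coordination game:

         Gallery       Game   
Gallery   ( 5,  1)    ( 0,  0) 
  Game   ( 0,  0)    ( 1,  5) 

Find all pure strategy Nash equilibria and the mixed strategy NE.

Pure NE: (Gallery, Gallery) and (Game, Game); Mixed NE: p = 0.8333, q = 0.1667

Work:
Check pure NE:
(Gallery, Gallery): (5, 1) - no unilateral deviation beneficial
(Game, Game): (1, 5) - no unilateral deviation beneficial
Mixed NE: P1 plays Gallery with p = 0.8333, P2 plays Gallery with q = 0.1667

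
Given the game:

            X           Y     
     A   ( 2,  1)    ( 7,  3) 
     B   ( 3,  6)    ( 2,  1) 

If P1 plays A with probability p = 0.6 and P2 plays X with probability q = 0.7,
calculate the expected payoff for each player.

E[P1] = 3.18, E[P2] = 2.76

Work:
E[P1] = p·q·π₁(A,X) + p·(1-q)·π₁(A,Y) + (1-p)·q·π₁(B,X) + (1-p)·(1-q)·π₁(B,Y)
= 0.6·0.7·2 + 0.6·0.3·7 + 0.4·0.7·3 + 0.4·0.3·2
= 3.18

E[P2] = 2.76 (similar calculation)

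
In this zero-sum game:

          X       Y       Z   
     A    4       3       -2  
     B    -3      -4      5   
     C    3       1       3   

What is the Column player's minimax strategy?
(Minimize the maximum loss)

Column should play Y, value = 3

Work:
Column player minimizes Row's maximum payoff:
Column X: max payoff to Row = 4
Column Y: max payoff to Row = 3
Column Z: max payoff to Row = 5
Minimum is 3, achieved by column Y.
Minimax strategy: Y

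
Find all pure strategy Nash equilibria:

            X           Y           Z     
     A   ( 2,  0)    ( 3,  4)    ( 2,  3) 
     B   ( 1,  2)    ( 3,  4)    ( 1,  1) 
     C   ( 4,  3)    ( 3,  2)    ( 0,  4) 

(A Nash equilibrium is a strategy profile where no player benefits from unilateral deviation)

Nash equilibrium: (A, Y), (B, Y)

Work:
Best responses:
  P1 vs X: payoffs [2, 1, 4] → best response C (payoff 4)
  P1 vs Y: payoffs [3, 3, 3] → best response A/B/C (payoff 3)
  P1 vs Z: payoffs [2, 1, 0] → best response A (payoff 2)
  P2 vs A: payoffs [0, 4, 3] → best response Y (payoff 4)
  P2 vs B: payoffs [2, 4, 1] → best response Y (payoff 4)
  P2 vs C: payoffs [3, 2, 4] → best response Z (payoff 4)
Mutual best responses: (A,Y), (B,Y) → Nash equilibria.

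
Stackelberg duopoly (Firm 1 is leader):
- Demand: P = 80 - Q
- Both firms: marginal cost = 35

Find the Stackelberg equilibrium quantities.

q₁* (leader) = 22.5, q₂* (follower) = 11.25

Work:
Follower's reaction: q₂ = (a - c - q₁)/2
Leader substitutes: π₁ = q₁·(a - q₁ - (a-c-q₁)/2 - c)
FOC: q₁* = (80 - 35)/2 = 22.50
Then: q₂* = (80 - 35 - 22.5)/2 = 11.25
Leader has first-mover advantage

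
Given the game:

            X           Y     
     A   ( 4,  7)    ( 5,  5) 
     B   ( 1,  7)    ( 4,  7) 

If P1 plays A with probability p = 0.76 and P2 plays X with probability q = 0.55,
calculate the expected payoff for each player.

E[P1] = 3.946, E[P2] = 6.316

Work:
E[P1] = p·q·π₁(A,X) + p·(1-q)·π₁(A,Y) + (1-p)·q·π₁(B,X) + (1-p)·(1-q)·π₁(B,Y)
= 0.76·0.55·4 + 0.76·0.45·5 + 0.24·0.55·1 + 0.24·0.45·4
= 3.946

E[P2] = 6.316 (similar calculation)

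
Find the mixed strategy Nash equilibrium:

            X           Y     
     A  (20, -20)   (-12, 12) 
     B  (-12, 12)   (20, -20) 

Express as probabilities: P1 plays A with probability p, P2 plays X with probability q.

p = 0.5, q = 0.5

Work:
Find probabilities that make opponent indifferent:
P2 chooses q to make P1 indifferent between A and B
P1 chooses p to make P2 indifferent between X and Y
Mixed NE: P1 plays (A: 0.5, B: 0.5), P2 plays (X: 0.5, Y: 0.5)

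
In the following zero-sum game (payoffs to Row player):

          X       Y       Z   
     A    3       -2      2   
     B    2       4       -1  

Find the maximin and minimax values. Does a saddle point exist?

Maximin = -1, Minimax = 2, Saddle: False

Work:
Row minimums: [-2, -1] → maximin = -1
Column maximums: [3, 4, 2] → minimax = 2
No saddle point (maximin ≠ minimax). Mixed strategy needed.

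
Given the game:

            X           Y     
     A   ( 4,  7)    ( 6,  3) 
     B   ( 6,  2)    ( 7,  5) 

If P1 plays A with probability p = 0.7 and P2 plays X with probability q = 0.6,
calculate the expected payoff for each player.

E[P1] = 5.28, E[P2] = 4.74

Work:
E[P1] = p·q·π₁(A,X) + p·(1-q)·π₁(A,Y) + (1-p)·q·π₁(B,X) + (1-p)·(1-q)·π₁(B,Y)
= 0.7·0.6·4 + 0.7·0.4·6 + 0.3·0.6·6 + 0.3·0.4·7
= 5.28

E[P2] = 4.74 (similar calculation)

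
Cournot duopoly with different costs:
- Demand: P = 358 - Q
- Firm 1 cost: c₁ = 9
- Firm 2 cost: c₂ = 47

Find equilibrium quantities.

q₁* = 129.0, q₂* = 91.0

Work:
Reaction: q₁ = (358 - 9 - q₂)/2
Reaction: q₂ = (358 - 47 - q₁)/2
Solve simultaneously:
q₁* = (358 - 2×9 + 47)/3 = 129.0
q₂* = (358 - 2×47 + 9)/3 = 91.0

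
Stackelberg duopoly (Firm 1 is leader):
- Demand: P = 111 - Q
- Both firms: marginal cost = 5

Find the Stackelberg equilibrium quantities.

q₁* (leader) = 53.0, q₂* (follower) = 26.5

Work:
Follower's reaction: q₂ = (a - c - q₁)/2
Leader substitutes: π₁ = q₁·(a - q₁ - (a-c-q₁)/2 - c)
FOC: q₁* = (111 - 5)/2 = 53.00
Then: q₂* = (111 - 5 - 53.0)/2 = 26.50
Leader has first-mover advantage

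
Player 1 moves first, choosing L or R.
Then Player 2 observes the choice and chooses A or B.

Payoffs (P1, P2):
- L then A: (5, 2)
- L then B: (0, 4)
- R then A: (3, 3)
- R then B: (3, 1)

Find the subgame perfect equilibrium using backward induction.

P1 plays R, P2 plays B after L and A after R; Payoff (3, 3)

Work:
Backward induction:
After L: P2 chooses B → P1 gets 0
After R: P2 chooses A → P1 gets 3
P1 chooses R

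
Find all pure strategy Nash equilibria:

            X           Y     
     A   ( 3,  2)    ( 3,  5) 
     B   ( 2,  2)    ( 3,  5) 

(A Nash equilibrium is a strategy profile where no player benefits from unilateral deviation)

Nash equilibrium: (A, Y), (B, Y)

Work:
Best responses:
  P1 vs X: payoffs [3, 2] → best response A (payoff 3)
  P1 vs Y: payoffs [3, 3] → best response A/B (payoff 3)
  P2 vs A: payoffs [2, 5] → best response Y (payoff 5)
  P2 vs B: payoffs [2, 5] → best response Y (payoff 5)
Mutual best responses: (A,Y), (B,Y) → Nash equilibria.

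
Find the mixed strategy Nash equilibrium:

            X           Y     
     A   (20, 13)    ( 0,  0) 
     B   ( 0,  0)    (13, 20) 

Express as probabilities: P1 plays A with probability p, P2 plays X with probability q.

p = 0.6061, q = 0.3939

Work:
Find probabilities that make opponent indifferent:
P2 chooses q to make P1 indifferent between A and B
P1 chooses p to make P2 indifferent between X and Y
Mixed NE: P1 plays (A: 0.6061, B: 0.3939), P2 plays (X: 0.3939, Y: 0.6061)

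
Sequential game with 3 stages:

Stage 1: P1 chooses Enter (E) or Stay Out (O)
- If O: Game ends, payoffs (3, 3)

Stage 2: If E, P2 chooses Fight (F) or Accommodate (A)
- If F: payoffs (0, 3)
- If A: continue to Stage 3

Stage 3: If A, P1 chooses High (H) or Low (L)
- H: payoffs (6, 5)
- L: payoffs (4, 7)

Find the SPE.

SPE: (E, A, H); Outcome (6, 5)

Work:
Stage 3: P1 chooses H (6 vs 4)
Stage 2: P2: F->3, A->5 (anticipating H). Choose A
Stage 1: P1: O->3, E->6 (anticipating A, H). Choose E
SPE path: E -> A -> H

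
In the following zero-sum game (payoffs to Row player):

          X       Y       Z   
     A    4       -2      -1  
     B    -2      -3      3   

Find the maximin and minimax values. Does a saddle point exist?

Maximin = -2, Minimax = -2, Saddle: True

Work:
Row minimums: [-2, -3] → maximin = -2
Column maximums: [4, -2, 3] → minimax = -2
Saddle point exists! Game value = -2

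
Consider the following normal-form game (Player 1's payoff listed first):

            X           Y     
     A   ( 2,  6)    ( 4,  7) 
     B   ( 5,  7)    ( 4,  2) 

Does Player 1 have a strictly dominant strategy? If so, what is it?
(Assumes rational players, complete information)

No strictly dominant strategy exists for Player 1

Work:
A strategy strictly dominates another if it gives a strictly higher payoff against every opponent action. Compare each pair of P1's strategies column-by-column:
  A vs B: [2 vs 5, 4 vs 4] → A does not strictly dominate B (column X: 2 ≤ 5)
  B vs A: [5 vs 2, 4 vs 4] → B does not strictly dominate A (column Y: 4 ≤ 4)
No single strategy strictly dominates all others → no strictly dominant strategy.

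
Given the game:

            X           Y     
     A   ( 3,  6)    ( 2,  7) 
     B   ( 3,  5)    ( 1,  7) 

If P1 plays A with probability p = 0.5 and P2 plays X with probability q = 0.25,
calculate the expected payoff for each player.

E[P1] = 1.875, E[P2] = 6.625

Work:
E[P1] = p·q·π₁(A,X) + p·(1-q)·π₁(A,Y) + (1-p)·q·π₁(B,X) + (1-p)·(1-q)·π₁(B,Y)
= 0.5·0.25·3 + 0.5·0.75·2 + 0.5·0.25·3 + 0.5·0.75·1
= 1.875

E[P2] = 6.625 (similar calculation)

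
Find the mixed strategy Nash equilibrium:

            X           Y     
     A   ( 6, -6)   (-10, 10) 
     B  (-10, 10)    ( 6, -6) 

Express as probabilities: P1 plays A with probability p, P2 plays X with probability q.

p = 0.5, q = 0.5

Work:
Find probabilities that make opponent indifferent:
P2 chooses q to make P1 indifferent between A and B
P1 chooses p to make P2 indifferent between X and Y
Mixed NE: P1 plays (A: 0.5, B: 0.5), P2 plays (X: 0.5, Y: 0.5)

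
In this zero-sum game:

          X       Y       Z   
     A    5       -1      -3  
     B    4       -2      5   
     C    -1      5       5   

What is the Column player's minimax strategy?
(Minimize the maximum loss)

Column should play X or Y or Z (all achieve the minimum), value = 5

Work:
Column player minimizes Row's maximum payoff:
Column X: max payoff to Row = 5
Column Y: max payoff to Row = 5
Column Z: max payoff to Row = 5
Minimum is 5, achieved by columns X, Y, Z (tied).
Each of X or Y or Z is a minimax strategy.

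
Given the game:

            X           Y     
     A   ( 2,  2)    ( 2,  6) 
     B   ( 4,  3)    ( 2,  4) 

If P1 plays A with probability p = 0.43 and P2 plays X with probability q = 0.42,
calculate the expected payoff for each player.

E[P1] = 2.4788, E[P2] = 3.8982

Work:
E[P1] = p·q·π₁(A,X) + p·(1-q)·π₁(A,Y) + (1-p)·q·π₁(B,X) + (1-p)·(1-q)·π₁(B,Y)
= 0.43·0.42·2 + 0.43·0.58·2 + 0.57·0.42·4 + 0.57·0.58·2
= 2.4788

E[P2] = 3.8982 (similar calculation)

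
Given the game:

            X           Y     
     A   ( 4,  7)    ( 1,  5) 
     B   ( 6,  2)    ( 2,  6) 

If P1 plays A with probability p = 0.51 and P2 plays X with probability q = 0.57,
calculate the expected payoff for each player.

E[P1] = 3.4793, E[P2] = 4.9542

Work:
E[P1] = p·q·π₁(A,X) + p·(1-q)·π₁(A,Y) + (1-p)·q·π₁(B,X) + (1-p)·(1-q)·π₁(B,Y)
= 0.51·0.57·4 + 0.51·0.43·1 + 0.49·0.57·6 + 0.49·0.43·2
= 3.4793

E[P2] = 4.9542 (similar calculation)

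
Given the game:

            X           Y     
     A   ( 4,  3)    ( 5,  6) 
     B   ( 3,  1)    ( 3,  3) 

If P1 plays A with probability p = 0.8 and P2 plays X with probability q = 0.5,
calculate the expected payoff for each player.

E[P1] = 4.2, E[P2] = 4.0

Work:
E[P1] = p·q·π₁(A,X) + p·(1-q)·π₁(A,Y) + (1-p)·q·π₁(B,X) + (1-p)·(1-q)·π₁(B,Y)
= 0.8·0.5·4 + 0.8·0.5·5 + 0.2·0.5·3 + 0.2·0.5·3
= 4.2

E[P2] = 4.0 (similar calculation)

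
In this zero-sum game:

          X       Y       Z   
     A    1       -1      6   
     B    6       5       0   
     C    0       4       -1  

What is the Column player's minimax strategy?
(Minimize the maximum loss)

Column should play Y, value = 5

Work:
Column player minimizes Row's maximum payoff:
Column X: max payoff to Row = 6
Column Y: max payoff to Row = 5
Column Z: max payoff to Row = 6
Minimum is 5, achieved by column Y.
Minimax strategy: Y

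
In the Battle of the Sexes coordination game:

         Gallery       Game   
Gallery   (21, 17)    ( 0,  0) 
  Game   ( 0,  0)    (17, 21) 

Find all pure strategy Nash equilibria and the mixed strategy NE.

Pure NE: (Gallery, Gallery) and (Game, Game); Mixed NE: p = 0.5526, q = 0.4474

Work:
Check pure NE:
(Gallery, Gallery): (21, 17) - no unilateral deviation beneficial
(Game, Game): (17, 21) - no unilateral deviation beneficial
Mixed NE: P1 plays Gallery with p = 0.5526, P2 plays Gallery with q = 0.4474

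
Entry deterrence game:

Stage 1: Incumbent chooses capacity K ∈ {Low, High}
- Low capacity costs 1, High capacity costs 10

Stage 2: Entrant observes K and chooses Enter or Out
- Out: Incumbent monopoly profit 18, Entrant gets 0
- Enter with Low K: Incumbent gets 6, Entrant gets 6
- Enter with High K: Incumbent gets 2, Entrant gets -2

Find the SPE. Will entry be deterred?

SPE: (High, Enter|Low, Out|High); Entry deterred. Incumbent net profit = 8

Work:
After Low K: Entrant enters (6 > 0)
After High K: Entrant stays out (-2 < 0)
Incumbent: Low → 6−1=5, High → 18−10=8
Incumbent chooses High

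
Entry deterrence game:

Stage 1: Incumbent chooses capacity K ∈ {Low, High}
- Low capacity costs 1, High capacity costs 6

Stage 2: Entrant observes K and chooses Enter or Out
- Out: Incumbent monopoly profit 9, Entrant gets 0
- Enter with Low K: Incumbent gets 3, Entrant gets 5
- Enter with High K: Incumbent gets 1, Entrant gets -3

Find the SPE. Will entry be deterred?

SPE: (High, Enter|Low, Out|High); Entry deterred. Incumbent net profit = 3

Work:
After Low K: Entrant enters (5 > 0)
After High K: Entrant stays out (-3 < 0)
Incumbent: Low → 3−1=2, High → 9−6=3
Incumbent chooses High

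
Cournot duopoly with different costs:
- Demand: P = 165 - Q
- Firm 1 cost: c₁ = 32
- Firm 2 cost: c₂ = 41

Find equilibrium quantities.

q₁* = 47.33, q₂* = 38.33

Work:
Reaction: q₁ = (165 - 32 - q₂)/2
Reaction: q₂ = (165 - 41 - q₁)/2
Solve simultaneously:
q₁* = (165 - 2×32 + 41)/3 = 47.33
q₂* = (165 - 2×41 + 32)/3 = 38.33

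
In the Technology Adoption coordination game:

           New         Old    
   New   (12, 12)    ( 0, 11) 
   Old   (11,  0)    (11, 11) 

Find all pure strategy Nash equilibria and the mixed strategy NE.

Pure NE: (New, New) and (Old, Old); Mixed NE: p = 0.9167, q = 0.9167

Work:
Check pure NE:
(New, New): (12, 12) - no unilateral deviation beneficial
(Old, Old): (11, 11) - no unilateral deviation beneficial
Mixed NE: P1 plays New with p = 0.9167, P2 plays New with q = 0.9167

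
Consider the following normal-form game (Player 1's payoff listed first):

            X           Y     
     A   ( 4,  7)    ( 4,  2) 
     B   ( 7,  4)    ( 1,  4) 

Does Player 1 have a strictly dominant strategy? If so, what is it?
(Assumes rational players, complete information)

No strictly dominant strategy exists for Player 1

Work:
A strategy strictly dominates another if it gives a strictly higher payoff against every opponent action. Compare each pair of P1's strategies column-by-column:
  A vs B: [4 vs 7, 4 vs 1] → A does not strictly dominate B (column X: 4 ≤ 7)
  B vs A: [7 vs 4, 1 vs 4] → B does not strictly dominate A (column Y: 1 ≤ 4)
No single strategy strictly dominates all others → no strictly dominant strategy.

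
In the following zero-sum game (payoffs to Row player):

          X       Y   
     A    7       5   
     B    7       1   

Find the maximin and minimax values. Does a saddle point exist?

Maximin = 5, Minimax = 5, Saddle: True

Work:
Row minimums: [5, 1] → maximin = 5
Column maximums: [7, 5] → minimax = 5
Saddle point exists! Game value = 5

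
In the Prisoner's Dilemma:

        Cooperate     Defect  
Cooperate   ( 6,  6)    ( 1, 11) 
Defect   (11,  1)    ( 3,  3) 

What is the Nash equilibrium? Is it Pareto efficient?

(Defect, Defect) is NE; not Pareto efficient

Work:
Defect dominates Cooperate for both players:
If P2 cooperates: Defect (11) > Cooperate (6)
If P2 defects: Defect (3) > Cooperate (1)
NE: (Defect, Defect) with payoff (3, 3)
But (Cooperate, Cooperate) = (6, 6) Pareto dominates (3, 3)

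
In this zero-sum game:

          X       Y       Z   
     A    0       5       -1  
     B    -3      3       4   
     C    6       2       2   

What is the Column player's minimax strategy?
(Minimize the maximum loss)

Column should play Z, value = 4

Work:
Column player minimizes Row's maximum payoff:
Column X: max payoff to Row = 6
Column Y: max payoff to Row = 5
Column Z: max payoff to Row = 4
Minimum is 4, achieved by column Z.
Minimax strategy: Z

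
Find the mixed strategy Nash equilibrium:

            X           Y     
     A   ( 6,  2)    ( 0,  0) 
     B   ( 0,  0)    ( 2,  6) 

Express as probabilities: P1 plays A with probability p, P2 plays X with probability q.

p = 0.75, q = 0.25

Work:
Find probabilities that make opponent indifferent:
P2 chooses q to make P1 indifferent between A and B
P1 chooses p to make P2 indifferent between X and Y
Mixed NE: P1 plays (A: 0.75, B: 0.25), P2 plays (X: 0.25, Y: 0.75)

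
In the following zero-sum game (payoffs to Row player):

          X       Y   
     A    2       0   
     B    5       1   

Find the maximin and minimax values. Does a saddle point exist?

Maximin = 1, Minimax = 1, Saddle: True

Work:
Row minimums: [0, 1] → maximin = 1
Column maximums: [5, 1] → minimax = 1
Saddle point exists! Game value = 1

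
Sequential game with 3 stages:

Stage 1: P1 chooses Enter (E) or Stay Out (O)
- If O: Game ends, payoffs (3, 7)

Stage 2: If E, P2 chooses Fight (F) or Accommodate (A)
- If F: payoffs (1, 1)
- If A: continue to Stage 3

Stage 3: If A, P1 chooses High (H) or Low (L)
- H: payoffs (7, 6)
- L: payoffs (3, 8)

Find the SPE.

SPE: (E, A, H); Outcome (7, 6)

Work:
Stage 3: P1 chooses H (7 vs 3)
Stage 2: P2: F->1, A->6 (anticipating H). Choose A
Stage 1: P1: O->3, E->7 (anticipating A, H). Choose E
SPE path: E -> A -> H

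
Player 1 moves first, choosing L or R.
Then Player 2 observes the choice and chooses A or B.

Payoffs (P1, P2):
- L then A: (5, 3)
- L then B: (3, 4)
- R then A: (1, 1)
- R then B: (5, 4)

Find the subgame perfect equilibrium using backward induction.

P1 plays R, P2 plays B after L and B after R; Payoff (5, 4)

Work:
Backward induction:
After L: P2 chooses B → P1 gets 3
After R: P2 chooses B → P1 gets 5
P1 chooses R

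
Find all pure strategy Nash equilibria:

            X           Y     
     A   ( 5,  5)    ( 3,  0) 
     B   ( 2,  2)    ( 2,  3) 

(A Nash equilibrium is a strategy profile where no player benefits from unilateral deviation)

Nash equilibrium: (A, X)

Work:
Best responses:
  P1 vs X: payoffs [5, 2] → best response A (payoff 5)
  P1 vs Y: payoffs [3, 2] → best response A (payoff 3)
  P2 vs A: payoffs [5, 0] → best response X (payoff 5)
  P2 vs B: payoffs [2, 3] → best response Y (payoff 3)
Mutual best responses: (A,X) → Nash equilibria.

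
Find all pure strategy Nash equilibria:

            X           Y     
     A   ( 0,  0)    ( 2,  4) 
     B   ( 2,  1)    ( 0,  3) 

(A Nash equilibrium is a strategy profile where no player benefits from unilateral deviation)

Nash equilibrium: (A, Y)

Work:
Best responses:
  P1 vs X: payoffs [0, 2] → best response B (payoff 2)
  P1 vs Y: payoffs [2, 0] → best response A (payoff 2)
  P2 vs A: payoffs [0, 4] → best response Y (payoff 4)
  P2 vs B: payoffs [1, 3] → best response Y (payoff 3)
Mutual best responses: (A,Y) → Nash equilibria.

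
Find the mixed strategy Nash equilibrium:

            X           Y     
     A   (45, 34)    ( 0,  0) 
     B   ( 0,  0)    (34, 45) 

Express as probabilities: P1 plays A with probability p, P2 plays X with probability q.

p = 0.5696, q = 0.4304

Work:
Find probabilities that make opponent indifferent:
P2 chooses q to make P1 indifferent between A and B
P1 chooses p to make P2 indifferent between X and Y
Mixed NE: P1 plays (A: 0.5696, B: 0.4304), P2 plays (X: 0.4304, Y: 0.5696)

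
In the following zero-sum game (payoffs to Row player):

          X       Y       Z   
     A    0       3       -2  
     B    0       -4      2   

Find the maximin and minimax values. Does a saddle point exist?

Maximin = -2, Minimax = 0, Saddle: False

Work:
Row minimums: [-2, -4] → maximin = -2
Column maximums: [0, 3, 2] → minimax = 0
No saddle point (maximin ≠ minimax). Mixed strategy needed.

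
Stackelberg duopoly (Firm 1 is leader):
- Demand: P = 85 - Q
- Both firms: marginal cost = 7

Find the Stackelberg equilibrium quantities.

q₁* (leader) = 39.0, q₂* (follower) = 19.5

Work:
Follower's reaction: q₂ = (a - c - q₁)/2
Leader substitutes: π₁ = q₁·(a - q₁ - (a-c-q₁)/2 - c)
FOC: q₁* = (85 - 7)/2 = 39.00
Then: q₂* = (85 - 7 - 39.0)/2 = 19.50
Leader has first-mover advantage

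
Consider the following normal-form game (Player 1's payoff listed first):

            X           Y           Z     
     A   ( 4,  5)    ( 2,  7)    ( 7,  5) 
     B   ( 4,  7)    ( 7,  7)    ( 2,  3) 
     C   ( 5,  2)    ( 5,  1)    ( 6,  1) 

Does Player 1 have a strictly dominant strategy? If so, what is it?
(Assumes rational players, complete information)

No strictly dominant strategy exists for Player 1

Work:
A strategy strictly dominates another if it gives a strictly higher payoff against every opponent action. Compare each pair of P1's strategies column-by-column:
  A vs B: [4 vs 4, 2 vs 7, 7 vs 2] → A does not strictly dominate B (column X: 4 ≤ 4)
  A vs C: [4 vs 5, 2 vs 5, 7 vs 6] → A does not strictly dominate C (column X: 4 ≤ 5)
  B vs A: [4 vs 4, 7 vs 2, 2 vs 7] → B does not strictly dominate A (column X: 4 ≤ 4)
  B vs C: [4 vs 5, 7 vs 5, 2 vs 6] → B does not strictly dominate C (column X: 4 ≤ 5)
  C vs A: [5 vs 4, 5 vs 2, 6 vs 7] → C does not strictly dominate A (column Z: 6 ≤ 7)
  C vs B: [5 vs 4, 5 vs 7, 6 vs 2] → C does not strictly dominate B (column Y: 5 ≤ 7)
No single strategy strictly dominates all others → no strictly dominant strategy.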